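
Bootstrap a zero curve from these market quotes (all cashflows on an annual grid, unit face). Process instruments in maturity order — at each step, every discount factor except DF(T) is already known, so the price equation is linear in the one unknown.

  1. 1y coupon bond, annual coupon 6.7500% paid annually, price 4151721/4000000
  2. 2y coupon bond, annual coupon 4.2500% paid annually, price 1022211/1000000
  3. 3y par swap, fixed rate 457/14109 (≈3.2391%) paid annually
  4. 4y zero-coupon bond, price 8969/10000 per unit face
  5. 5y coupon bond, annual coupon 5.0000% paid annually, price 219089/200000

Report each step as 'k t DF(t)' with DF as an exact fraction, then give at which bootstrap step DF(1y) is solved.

step 1 [1y] bond c/1=27/400: DF=(4151721/4000000 − 27/400·(0))/(1+27/400) = 9723/10000 ≈ 0.972300
step 2 [2y] bond c/1=17/400: DF=(1022211/1000000 − 17/400·(0.972300))/(1+17/400) = 9409/10000 ≈ 0.940900
step 3 [3y] swap r/1=457/14109: DF=(1 − 457/14109·(0.972300+0.940900))/(1+457/14109) = 4543/5000 ≈ 0.908600
step 4 [4y] zero: DF = P = 8969/10000 ≈ 0.896900
step 5 [5y] bond c/1=1/20: DF=(219089/200000 − 1/20·(0.972300+0.940900+0.908600+0.896900))/(1+1/20) = 4331/5000 ≈ 0.866200

1 1 9723/10000
2 2 9409/10000
3 3 4543/5000
4 4 8969/10000
5 5 4331/5000
DF(1y) is solved at step 1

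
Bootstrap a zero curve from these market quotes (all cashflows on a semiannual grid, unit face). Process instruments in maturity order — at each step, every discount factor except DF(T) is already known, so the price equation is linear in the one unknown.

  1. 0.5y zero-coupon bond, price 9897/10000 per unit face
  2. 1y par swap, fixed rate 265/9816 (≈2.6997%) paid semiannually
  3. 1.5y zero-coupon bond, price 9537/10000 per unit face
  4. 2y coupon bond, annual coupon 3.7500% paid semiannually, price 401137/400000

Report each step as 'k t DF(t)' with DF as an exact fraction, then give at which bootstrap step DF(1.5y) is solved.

step 1 [0.5y] zero: DF = P = 9897/10000 ≈ 0.989700
step 2 [1y] swap r/2=265/19632: DF=(1 − 265/19632·(0.989700))/(1+265/19632) = 1947/2000 ≈ 0.973500
step 3 [1.5y] zero: DF = P = 9537/10000 ≈ 0.953700
step 4 [2y] bond c/2=3/160: DF=(401137/400000 − 3/160·(0.989700+0.973500+0.953700))/(1+3/160) = 9307/10000 ≈ 0.930700

1 1/2 9897/10000
2 1 1947/2000
3 3/2 9537/10000
4 2 9307/10000
DF(1.5y) is solved at step 3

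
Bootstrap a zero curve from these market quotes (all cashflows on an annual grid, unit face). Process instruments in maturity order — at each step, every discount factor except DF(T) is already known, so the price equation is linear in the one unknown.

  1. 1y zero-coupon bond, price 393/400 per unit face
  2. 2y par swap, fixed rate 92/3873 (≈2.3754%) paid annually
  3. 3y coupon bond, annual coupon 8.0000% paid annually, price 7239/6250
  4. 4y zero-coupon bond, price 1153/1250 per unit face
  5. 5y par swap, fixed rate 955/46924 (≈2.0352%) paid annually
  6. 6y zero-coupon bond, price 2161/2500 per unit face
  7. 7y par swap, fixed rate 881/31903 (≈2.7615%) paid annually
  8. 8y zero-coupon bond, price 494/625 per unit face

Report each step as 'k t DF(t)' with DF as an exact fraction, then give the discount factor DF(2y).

step 1 [1y] zero: DF = P = 393/400 ≈ 0.982500
step 2 [2y] swap r/1=92/3873: DF=(1 − 92/3873·(0.982500))/(1+92/3873) = 477/500 ≈ 0.954000
step 3 [3y] bond c/1=2/25: DF=(7239/6250 − 2/25·(0.982500+0.954000))/(1+2/25) = 929/1000 ≈ 0.929000
step 4 [4y] zero: DF = P = 1153/1250 ≈ 0.922400
step 5 [5y] swap r/1=955/46924: DF=(1 − 955/46924·(0.982500+0.954000+0.929000+0.922400))/(1+955/46924) = 1809/2000 ≈ 0.904500
step 6 [6y] zero: DF = P = 2161/2500 ≈ 0.864400
step 7 [7y] swap r/1=881/31903: DF=(1 − 881/31903·(0.982500+0.954000+0.929000+0.922400+0.904500+0.864400))/(1+881/31903) = 4119/5000 ≈ 0.823800
step 8 [8y] zero: DF = P = 494/625 ≈ 0.790400

1 1 393/400
2 2 477/500
3 3 929/1000
4 4 1153/1250
5 5 1809/2000
6 6 2161/2500
7 7 4119/5000
8 8 494/625
DF(2y) = 477/500 ≈ 0.954000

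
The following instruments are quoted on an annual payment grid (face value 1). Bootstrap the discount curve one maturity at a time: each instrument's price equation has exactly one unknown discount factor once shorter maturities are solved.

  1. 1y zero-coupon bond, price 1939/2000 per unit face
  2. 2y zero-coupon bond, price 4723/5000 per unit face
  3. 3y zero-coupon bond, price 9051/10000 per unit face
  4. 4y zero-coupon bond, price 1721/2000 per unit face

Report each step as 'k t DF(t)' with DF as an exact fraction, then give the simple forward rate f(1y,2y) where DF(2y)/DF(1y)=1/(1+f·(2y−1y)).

1 1 1939/2000
2 2 4723/5000
3 3 9051/10000
4 4 1721/2000
f(1y,2y) = ((1939/2000)/(4723/5000) − 1)/(1) = 249/9446 ≈ 2.6360%

step 1 [1y] zero: DF = P = 1939/2000 ≈ 0.969500
step 2 [2y] zero: DF = P = 4723/5000 ≈ 0.944600
step 3 [3y] zero: DF = P = 9051/10000 ≈ 0.905100
step 4 [4y] zero: DF = P = 1721/2000 ≈ 0.860500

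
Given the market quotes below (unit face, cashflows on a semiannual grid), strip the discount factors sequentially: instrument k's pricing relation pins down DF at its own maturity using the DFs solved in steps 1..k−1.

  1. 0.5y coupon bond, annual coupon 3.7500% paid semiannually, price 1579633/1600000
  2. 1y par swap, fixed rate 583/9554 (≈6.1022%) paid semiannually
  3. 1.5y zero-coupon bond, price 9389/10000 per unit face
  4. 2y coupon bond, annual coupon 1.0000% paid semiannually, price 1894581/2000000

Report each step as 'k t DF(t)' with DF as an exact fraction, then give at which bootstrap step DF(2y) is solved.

step 1 [0.5y] bond c/2=3/160: DF=(1579633/1600000 − 3/160·(0))/(1+3/160) = 9691/10000 ≈ 0.969100
step 2 [1y] swap r/2=583/19108: DF=(1 − 583/19108·(0.969100))/(1+583/19108) = 9417/10000 ≈ 0.941700
step 3 [1.5y] zero: DF = P = 9389/10000 ≈ 0.938900
step 4 [2y] bond c/2=1/200: DF=(1894581/2000000 − 1/200·(0.969100+0.941700+0.938900))/(1+1/200) = 2321/2500 ≈ 0.928400

1 1/2 9691/10000
2 1 9417/10000
3 3/2 9389/10000
4 2 2321/2500
DF(2y) is solved at step 4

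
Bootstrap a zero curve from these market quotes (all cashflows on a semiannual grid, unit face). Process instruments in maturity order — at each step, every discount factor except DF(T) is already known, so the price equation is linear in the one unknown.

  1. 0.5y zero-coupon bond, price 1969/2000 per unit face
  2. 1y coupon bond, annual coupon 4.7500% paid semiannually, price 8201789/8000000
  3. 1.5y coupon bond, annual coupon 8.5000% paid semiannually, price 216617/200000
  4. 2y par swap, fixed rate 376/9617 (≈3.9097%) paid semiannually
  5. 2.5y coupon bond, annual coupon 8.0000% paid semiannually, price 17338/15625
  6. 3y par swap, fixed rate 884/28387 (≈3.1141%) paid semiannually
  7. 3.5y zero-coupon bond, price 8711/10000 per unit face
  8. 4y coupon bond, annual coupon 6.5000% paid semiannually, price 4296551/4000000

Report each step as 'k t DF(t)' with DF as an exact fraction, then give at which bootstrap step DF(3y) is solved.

1 1/2 1969/2000
2 1 4893/5000
3 3/2 9589/10000
4 2 578/625
5 5/2 919/1000
6 3 2279/2500
7 7/2 8711/10000
8 4 4171/5000
DF(3y) is solved at step 6

step 1 [0.5y] zero: DF = P = 1969/2000 ≈ 0.984500
step 2 [1y] bond c/2=19/800: DF=(8201789/8000000 − 19/800·(0.984500))/(1+19/800) = 4893/5000 ≈ 0.978600
step 3 [1.5y] bond c/2=17/400: DF=(216617/200000 − 17/400·(0.984500+0.978600))/(1+17/400) = 9589/10000 ≈ 0.958900
step 4 [2y] swap r/2=188/9617: DF=(1 − 188/9617·(0.984500+0.978600+0.958900))/(1+188/9617) = 578/625 ≈ 0.924800
step 5 [2.5y] bond c/2=1/25: DF=(17338/15625 − 1/25·(0.984500+0.978600+0.958900+0.924800))/(1+1/25) = 919/1000 ≈ 0.919000
step 6 [3y] swap r/2=442/28387: DF=(1 − 442/28387·(0.984500+0.978600+0.958900+0.924800+0.919000))/(1+442/28387) = 2279/2500 ≈ 0.911600
step 7 [3.5y] zero: DF = P = 8711/10000 ≈ 0.871100
step 8 [4y] bond c/2=13/400: DF=(4296551/4000000 − 13/400·(0.984500+0.978600+0.958900+0.924800+0.919000+0.911600+0.871100))/(1+13/400) = 4171/5000 ≈ 0.834200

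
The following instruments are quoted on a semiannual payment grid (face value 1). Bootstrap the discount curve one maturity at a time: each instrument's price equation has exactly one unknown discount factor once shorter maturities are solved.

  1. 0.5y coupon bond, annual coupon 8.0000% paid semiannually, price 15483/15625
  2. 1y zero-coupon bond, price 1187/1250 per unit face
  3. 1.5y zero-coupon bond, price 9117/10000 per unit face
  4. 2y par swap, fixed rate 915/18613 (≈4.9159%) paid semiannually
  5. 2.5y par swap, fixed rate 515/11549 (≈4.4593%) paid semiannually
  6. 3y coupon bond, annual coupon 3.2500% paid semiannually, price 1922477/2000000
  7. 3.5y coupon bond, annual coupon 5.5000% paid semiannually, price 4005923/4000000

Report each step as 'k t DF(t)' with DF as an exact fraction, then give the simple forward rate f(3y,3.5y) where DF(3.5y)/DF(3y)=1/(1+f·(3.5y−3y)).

1 1/2 1191/1250
2 1 1187/1250
3 3/2 9117/10000
4 2 1817/2000
5 5/2 897/1000
6 3 109/125
7 7/2 8277/10000
f(3y,3.5y) = ((109/125)/(8277/10000) − 1)/(1/2) = 886/8277 ≈ 10.7044%

step 1 [0.5y] bond c/2=1/25: DF=(15483/15625 − 1/25·(0))/(1+1/25) = 1191/1250 ≈ 0.952800
step 2 [1y] zero: DF = P = 1187/1250 ≈ 0.949600
step 3 [1.5y] zero: DF = P = 9117/10000 ≈ 0.911700
step 4 [2y] swap r/2=915/37226: DF=(1 − 915/37226·(0.952800+0.949600+0.911700))/(1+915/37226) = 1817/2000 ≈ 0.908500
step 5 [2.5y] swap r/2=515/23098: DF=(1 − 515/23098·(0.952800+0.949600+0.911700+0.908500))/(1+515/23098) = 897/1000 ≈ 0.897000
step 6 [3y] bond c/2=13/800: DF=(1922477/2000000 − 13/800·(0.952800+0.949600+0.911700+0.908500+0.897000))/(1+13/800) = 109/125 ≈ 0.872000
step 7 [3.5y] bond c/2=11/400: DF=(4005923/4000000 − 11/400·(0.952800+0.949600+0.911700+0.908500+0.897000+0.872000))/(1+11/400) = 8277/10000 ≈ 0.827700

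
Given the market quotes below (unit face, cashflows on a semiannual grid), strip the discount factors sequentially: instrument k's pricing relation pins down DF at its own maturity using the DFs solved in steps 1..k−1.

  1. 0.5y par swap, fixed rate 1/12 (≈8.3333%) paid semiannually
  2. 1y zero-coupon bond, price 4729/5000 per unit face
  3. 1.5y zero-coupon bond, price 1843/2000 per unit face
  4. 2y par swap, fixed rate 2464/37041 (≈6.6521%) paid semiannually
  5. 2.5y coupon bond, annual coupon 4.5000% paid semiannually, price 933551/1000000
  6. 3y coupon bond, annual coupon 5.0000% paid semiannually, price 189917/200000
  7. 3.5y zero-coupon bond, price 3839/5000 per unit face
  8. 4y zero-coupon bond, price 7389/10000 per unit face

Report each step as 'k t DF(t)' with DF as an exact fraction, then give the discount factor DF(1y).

1 1/2 24/25
2 1 4729/5000
3 3/2 1843/2000
4 2 548/625
5 5/2 1663/2000
6 3 4079/5000
7 7/2 3839/5000
8 4 7389/10000
DF(1y) = 4729/5000 ≈ 0.945800

step 1 [0.5y] swap r/2=1/24: DF=(1 − 1/24·(0))/(1+1/24) = 24/25 ≈ 0.960000
step 2 [1y] zero: DF = P = 4729/5000 ≈ 0.945800
step 3 [1.5y] zero: DF = P = 1843/2000 ≈ 0.921500
step 4 [2y] swap r/2=1232/37041: DF=(1 − 1232/37041·(0.960000+0.945800+0.921500))/(1+1232/37041) = 548/625 ≈ 0.876800
step 5 [2.5y] bond c/2=9/400: DF=(933551/1000000 − 9/400·(0.960000+0.945800+0.921500+0.876800))/(1+9/400) = 1663/2000 ≈ 0.831500
step 6 [3y] bond c/2=1/40: DF=(189917/200000 − 1/40·(0.960000+0.945800+0.921500+0.876800+0.831500))/(1+1/40) = 4079/5000 ≈ 0.815800
step 7 [3.5y] zero: DF = P = 3839/5000 ≈ 0.767800
step 8 [4y] zero: DF = P = 7389/10000 ≈ 0.738900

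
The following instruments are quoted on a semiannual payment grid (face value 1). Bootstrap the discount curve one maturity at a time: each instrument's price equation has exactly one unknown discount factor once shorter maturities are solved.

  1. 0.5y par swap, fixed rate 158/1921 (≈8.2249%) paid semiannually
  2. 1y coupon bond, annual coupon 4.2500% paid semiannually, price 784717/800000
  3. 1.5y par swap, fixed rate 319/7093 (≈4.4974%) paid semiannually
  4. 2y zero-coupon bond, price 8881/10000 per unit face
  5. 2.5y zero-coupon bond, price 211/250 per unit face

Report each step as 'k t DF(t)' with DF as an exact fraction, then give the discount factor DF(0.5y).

1 1/2 1921/2000
2 1 1881/2000
3 3/2 4681/5000
4 2 8881/10000
5 5/2 211/250
DF(0.5y) = 1921/2000 ≈ 0.960500

step 1 [0.5y] swap r/2=79/1921: DF=(1 − 79/1921·(0))/(1+79/1921) = 1921/2000 ≈ 0.960500
step 2 [1y] bond c/2=17/800: DF=(784717/800000 − 17/800·(0.960500))/(1+17/800) = 1881/2000 ≈ 0.940500
step 3 [1.5y] swap r/2=319/14186: DF=(1 − 319/14186·(0.960500+0.940500))/(1+319/14186) = 4681/5000 ≈ 0.936200
step 4 [2y] zero: DF = P = 8881/10000 ≈ 0.888100
step 5 [2.5y] zero: DF = P = 211/250 ≈ 0.844000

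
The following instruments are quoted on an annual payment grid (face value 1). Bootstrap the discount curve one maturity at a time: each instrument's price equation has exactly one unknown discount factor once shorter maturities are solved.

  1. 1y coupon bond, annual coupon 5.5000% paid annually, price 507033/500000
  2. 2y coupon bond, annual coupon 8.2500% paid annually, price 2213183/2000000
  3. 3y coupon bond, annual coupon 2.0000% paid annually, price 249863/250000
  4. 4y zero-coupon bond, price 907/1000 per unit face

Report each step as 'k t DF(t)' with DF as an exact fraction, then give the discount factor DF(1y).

step 1 [1y] bond c/1=11/200: DF=(507033/500000 − 11/200·(0))/(1+11/200) = 2403/2500 ≈ 0.961200
step 2 [2y] bond c/1=33/400: DF=(2213183/2000000 − 33/400·(0.961200))/(1+33/400) = 949/1000 ≈ 0.949000
step 3 [3y] bond c/1=1/50: DF=(249863/250000 − 1/50·(0.961200+0.949000))/(1+1/50) = 589/625 ≈ 0.942400
step 4 [4y] zero: DF = P = 907/1000 ≈ 0.907000

1 1 2403/2500
2 2 949/1000
3 3 589/625
4 4 907/1000
DF(1y) = 2403/2500 ≈ 0.961200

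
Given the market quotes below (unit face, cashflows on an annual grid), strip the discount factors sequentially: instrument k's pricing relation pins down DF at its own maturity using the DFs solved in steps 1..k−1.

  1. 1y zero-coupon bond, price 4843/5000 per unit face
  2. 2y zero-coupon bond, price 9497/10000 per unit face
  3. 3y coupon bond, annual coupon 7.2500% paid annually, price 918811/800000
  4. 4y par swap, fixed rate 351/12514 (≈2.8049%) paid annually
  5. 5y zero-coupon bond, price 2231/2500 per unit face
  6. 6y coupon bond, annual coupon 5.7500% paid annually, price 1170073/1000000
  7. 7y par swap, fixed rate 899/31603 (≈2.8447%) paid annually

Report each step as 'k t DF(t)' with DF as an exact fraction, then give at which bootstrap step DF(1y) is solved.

1 1 4843/5000
2 2 9497/10000
3 3 2353/2500
4 4 8947/10000
5 5 2231/2500
6 6 4269/5000
7 7 4101/5000
DF(1y) is solved at step 1

step 1 [1y] zero: DF = P = 4843/5000 ≈ 0.968600
step 2 [2y] zero: DF = P = 9497/10000 ≈ 0.949700
step 3 [3y] bond c/1=29/400: DF=(918811/800000 − 29/400·(0.968600+0.949700))/(1+29/400) = 2353/2500 ≈ 0.941200
step 4 [4y] swap r/1=351/12514: DF=(1 − 351/12514·(0.968600+0.949700+0.941200))/(1+351/12514) = 8947/10000 ≈ 0.894700
step 5 [5y] zero: DF = P = 2231/2500 ≈ 0.892400
step 6 [6y] bond c/1=23/400: DF=(1170073/1000000 − 23/400·(0.968600+0.949700+0.941200+0.894700+0.892400))/(1+23/400) = 4269/5000 ≈ 0.853800
step 7 [7y] swap r/1=899/31603: DF=(1 − 899/31603·(0.968600+0.949700+0.941200+0.894700+0.892400+0.853800))/(1+899/31603) = 4101/5000 ≈ 0.820200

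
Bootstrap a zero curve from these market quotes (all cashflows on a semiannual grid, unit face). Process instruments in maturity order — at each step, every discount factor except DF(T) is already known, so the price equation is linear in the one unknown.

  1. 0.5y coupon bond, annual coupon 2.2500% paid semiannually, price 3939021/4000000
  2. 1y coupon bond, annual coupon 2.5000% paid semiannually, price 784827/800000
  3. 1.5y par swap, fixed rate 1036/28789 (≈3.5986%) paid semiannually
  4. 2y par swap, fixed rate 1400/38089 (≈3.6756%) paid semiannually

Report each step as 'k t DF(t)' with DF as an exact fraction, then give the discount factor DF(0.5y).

step 1 [0.5y] bond c/2=9/800: DF=(3939021/4000000 − 9/800·(0))/(1+9/800) = 4869/5000 ≈ 0.973800
step 2 [1y] bond c/2=1/80: DF=(784827/800000 − 1/80·(0.973800))/(1+1/80) = 9569/10000 ≈ 0.956900
step 3 [1.5y] swap r/2=518/28789: DF=(1 − 518/28789·(0.973800+0.956900))/(1+518/28789) = 4741/5000 ≈ 0.948200
step 4 [2y] swap r/2=700/38089: DF=(1 − 700/38089·(0.973800+0.956900+0.948200))/(1+700/38089) = 93/100 ≈ 0.930000

1 1/2 4869/5000
2 1 9569/10000
3 3/2 4741/5000
4 2 93/100
DF(0.5y) = 4869/5000 ≈ 0.973800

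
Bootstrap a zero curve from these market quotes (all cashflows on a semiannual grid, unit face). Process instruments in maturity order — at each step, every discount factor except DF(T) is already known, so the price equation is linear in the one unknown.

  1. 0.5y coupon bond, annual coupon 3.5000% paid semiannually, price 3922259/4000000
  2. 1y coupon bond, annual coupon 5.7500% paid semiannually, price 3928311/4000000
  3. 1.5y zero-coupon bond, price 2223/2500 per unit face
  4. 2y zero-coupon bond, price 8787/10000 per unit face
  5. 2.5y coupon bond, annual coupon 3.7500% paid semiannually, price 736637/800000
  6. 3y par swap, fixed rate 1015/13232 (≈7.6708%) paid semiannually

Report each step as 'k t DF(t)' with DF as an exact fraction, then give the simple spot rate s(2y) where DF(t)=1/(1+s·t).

step 1 [0.5y] bond c/2=7/400: DF=(3922259/4000000 − 7/400·(0))/(1+7/400) = 9637/10000 ≈ 0.963700
step 2 [1y] bond c/2=23/800: DF=(3928311/4000000 − 23/800·(0.963700))/(1+23/800) = 9277/10000 ≈ 0.927700
step 3 [1.5y] zero: DF = P = 2223/2500 ≈ 0.889200
step 4 [2y] zero: DF = P = 8787/10000 ≈ 0.878700
step 5 [2.5y] bond c/2=3/160: DF=(736637/800000 − 3/160·(0.963700+0.927700+0.889200+0.878700))/(1+3/160) = 1673/2000 ≈ 0.836500
step 6 [3y] swap r/2=1015/26464: DF=(1 − 1015/26464·(0.963700+0.927700+0.889200+0.878700+0.836500))/(1+1015/26464) = 797/1000 ≈ 0.797000

1 1/2 9637/10000
2 1 9277/10000
3 3/2 2223/2500
4 2 8787/10000
5 5/2 1673/2000
6 3 797/1000
s(2y) = (1/(8787/10000) − 1)/(2) = 1213/17574 ≈ 6.9022%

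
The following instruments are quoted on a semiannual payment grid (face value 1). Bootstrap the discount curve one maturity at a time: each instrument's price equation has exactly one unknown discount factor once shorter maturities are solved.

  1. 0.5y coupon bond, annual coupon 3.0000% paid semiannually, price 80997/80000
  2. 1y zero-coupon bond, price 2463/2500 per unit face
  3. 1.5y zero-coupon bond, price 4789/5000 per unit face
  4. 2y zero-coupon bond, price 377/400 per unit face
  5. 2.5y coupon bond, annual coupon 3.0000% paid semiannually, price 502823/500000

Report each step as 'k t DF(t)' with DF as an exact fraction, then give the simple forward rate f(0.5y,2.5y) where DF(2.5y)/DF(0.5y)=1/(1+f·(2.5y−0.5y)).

step 1 [0.5y] bond c/2=3/200: DF=(80997/80000 − 3/200·(0))/(1+3/200) = 399/400 ≈ 0.997500
step 2 [1y] zero: DF = P = 2463/2500 ≈ 0.985200
step 3 [1.5y] zero: DF = P = 4789/5000 ≈ 0.957800
step 4 [2y] zero: DF = P = 377/400 ≈ 0.942500
step 5 [2.5y] bond c/2=3/200: DF=(502823/500000 − 3/200·(0.997500+0.985200+0.957800+0.942500))/(1+3/200) = 4667/5000 ≈ 0.933400

1 1/2 399/400
2 1 2463/2500
3 3/2 4789/5000
4 2 377/400
5 5/2 4667/5000
f(0.5y,2.5y) = ((399/400)/(4667/5000) − 1)/(2) = 641/18668 ≈ 3.4337%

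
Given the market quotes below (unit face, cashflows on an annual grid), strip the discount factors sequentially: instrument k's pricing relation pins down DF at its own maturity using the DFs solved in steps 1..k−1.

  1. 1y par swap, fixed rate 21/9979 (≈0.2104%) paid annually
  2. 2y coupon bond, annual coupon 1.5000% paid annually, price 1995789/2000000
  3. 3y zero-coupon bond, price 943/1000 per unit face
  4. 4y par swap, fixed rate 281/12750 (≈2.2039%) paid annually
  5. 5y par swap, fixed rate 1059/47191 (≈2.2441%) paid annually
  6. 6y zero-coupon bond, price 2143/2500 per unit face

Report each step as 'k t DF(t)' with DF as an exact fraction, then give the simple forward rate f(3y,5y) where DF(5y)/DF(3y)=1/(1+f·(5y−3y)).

1 1 9979/10000
2 2 2421/2500
3 3 943/1000
4 4 9157/10000
5 5 8941/10000
6 6 2143/2500
f(3y,5y) = ((943/1000)/(8941/10000) − 1)/(2) = 489/17882 ≈ 2.7346%

step 1 [1y] swap r/1=21/9979: DF=(1 − 21/9979·(0))/(1+21/9979) = 9979/10000 ≈ 0.997900
step 2 [2y] bond c/1=3/200: DF=(1995789/2000000 − 3/200·(0.997900))/(1+3/200) = 2421/2500 ≈ 0.968400
step 3 [3y] zero: DF = P = 943/1000 ≈ 0.943000
step 4 [4y] swap r/1=281/12750: DF=(1 − 281/12750·(0.997900+0.968400+0.943000))/(1+281/12750) = 9157/10000 ≈ 0.915700
step 5 [5y] swap r/1=1059/47191: DF=(1 − 1059/47191·(0.997900+0.968400+0.943000+0.915700))/(1+1059/47191) = 8941/10000 ≈ 0.894100
step 6 [6y] zero: DF = P = 2143/2500 ≈ 0.857200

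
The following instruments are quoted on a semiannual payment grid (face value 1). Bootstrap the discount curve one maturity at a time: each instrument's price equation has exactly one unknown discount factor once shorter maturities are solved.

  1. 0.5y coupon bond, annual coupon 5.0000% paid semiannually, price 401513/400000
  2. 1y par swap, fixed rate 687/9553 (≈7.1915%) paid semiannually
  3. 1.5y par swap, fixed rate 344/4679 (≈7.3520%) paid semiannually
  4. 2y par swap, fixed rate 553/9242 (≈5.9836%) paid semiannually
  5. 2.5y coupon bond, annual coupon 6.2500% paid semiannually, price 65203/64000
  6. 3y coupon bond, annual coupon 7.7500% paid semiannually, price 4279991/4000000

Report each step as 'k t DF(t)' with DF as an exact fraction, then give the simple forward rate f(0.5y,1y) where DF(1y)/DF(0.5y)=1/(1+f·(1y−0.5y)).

step 1 [0.5y] bond c/2=1/40: DF=(401513/400000 − 1/40·(0))/(1+1/40) = 9793/10000 ≈ 0.979300
step 2 [1y] swap r/2=687/19106: DF=(1 − 687/19106·(0.979300))/(1+687/19106) = 9313/10000 ≈ 0.931300
step 3 [1.5y] swap r/2=172/4679: DF=(1 − 172/4679·(0.979300+0.931300))/(1+172/4679) = 1121/1250 ≈ 0.896800
step 4 [2y] swap r/2=553/18484: DF=(1 − 553/18484·(0.979300+0.931300+0.896800))/(1+553/18484) = 4447/5000 ≈ 0.889400
step 5 [2.5y] bond c/2=1/32: DF=(65203/64000 − 1/32·(0.979300+0.931300+0.896800+0.889400))/(1+1/32) = 8759/10000 ≈ 0.875900
step 6 [3y] bond c/2=31/800: DF=(4279991/4000000 − 31/800·(0.979300+0.931300+0.896800+0.889400+0.875900))/(1+31/800) = 1719/2000 ≈ 0.859500

1 1/2 9793/10000
2 1 9313/10000
3 3/2 1121/1250
4 2 4447/5000
5 5/2 8759/10000
6 3 1719/2000
f(0.5y,1y) = ((9793/10000)/(9313/10000) − 1)/(1/2) = 960/9313 ≈ 10.3082%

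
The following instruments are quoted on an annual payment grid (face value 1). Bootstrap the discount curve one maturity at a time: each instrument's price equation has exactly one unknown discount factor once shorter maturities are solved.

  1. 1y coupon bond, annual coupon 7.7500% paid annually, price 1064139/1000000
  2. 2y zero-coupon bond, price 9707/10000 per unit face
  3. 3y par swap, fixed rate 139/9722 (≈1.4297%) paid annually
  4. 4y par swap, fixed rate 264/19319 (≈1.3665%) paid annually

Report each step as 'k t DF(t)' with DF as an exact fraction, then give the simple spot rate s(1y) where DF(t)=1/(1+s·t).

step 1 [1y] bond c/1=31/400: DF=(1064139/1000000 − 31/400·(0))/(1+31/400) = 2469/2500 ≈ 0.987600
step 2 [2y] zero: DF = P = 9707/10000 ≈ 0.970700
step 3 [3y] swap r/1=139/9722: DF=(1 − 139/9722·(0.987600+0.970700))/(1+139/9722) = 9583/10000 ≈ 0.958300
step 4 [4y] swap r/1=264/19319: DF=(1 − 264/19319·(0.987600+0.970700+0.958300))/(1+264/19319) = 592/625 ≈ 0.947200

1 1 2469/2500
2 2 9707/10000
3 3 9583/10000
4 4 592/625
s(1y) = (1/(2469/2500) − 1)/(1) = 31/2469 ≈ 1.2556%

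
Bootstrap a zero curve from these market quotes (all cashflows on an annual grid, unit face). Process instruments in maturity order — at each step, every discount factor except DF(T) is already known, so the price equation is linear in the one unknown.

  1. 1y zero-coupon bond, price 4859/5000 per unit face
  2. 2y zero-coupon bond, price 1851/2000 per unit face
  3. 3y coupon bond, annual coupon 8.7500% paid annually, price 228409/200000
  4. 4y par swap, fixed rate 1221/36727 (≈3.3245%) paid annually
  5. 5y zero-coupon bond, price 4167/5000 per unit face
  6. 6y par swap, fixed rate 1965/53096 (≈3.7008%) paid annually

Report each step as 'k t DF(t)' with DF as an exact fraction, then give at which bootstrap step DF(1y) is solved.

step 1 [1y] zero: DF = P = 4859/5000 ≈ 0.971800
step 2 [2y] zero: DF = P = 1851/2000 ≈ 0.925500
step 3 [3y] bond c/1=7/80: DF=(228409/200000 − 7/80·(0.971800+0.925500))/(1+7/80) = 359/400 ≈ 0.897500
step 4 [4y] swap r/1=1221/36727: DF=(1 − 1221/36727·(0.971800+0.925500+0.897500))/(1+1221/36727) = 8779/10000 ≈ 0.877900
step 5 [5y] zero: DF = P = 4167/5000 ≈ 0.833400
step 6 [6y] swap r/1=1965/53096: DF=(1 − 1965/53096·(0.971800+0.925500+0.897500+0.877900+0.833400))/(1+1965/53096) = 1607/2000 ≈ 0.803500

1 1 4859/5000
2 2 1851/2000
3 3 359/400
4 4 8779/10000
5 5 4167/5000
6 6 1607/2000
DF(1y) is solved at step 1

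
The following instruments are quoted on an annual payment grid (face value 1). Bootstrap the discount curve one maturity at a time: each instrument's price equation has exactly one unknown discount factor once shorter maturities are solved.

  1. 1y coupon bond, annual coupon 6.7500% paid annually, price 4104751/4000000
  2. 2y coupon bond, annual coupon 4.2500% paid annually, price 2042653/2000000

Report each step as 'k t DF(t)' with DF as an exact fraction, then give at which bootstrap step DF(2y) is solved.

1 1 9613/10000
2 2 1881/2000
DF(2y) is solved at step 2

step 1 [1y] bond c/1=27/400: DF=(4104751/4000000 − 27/400·(0))/(1+27/400) = 9613/10000 ≈ 0.961300
step 2 [2y] bond c/1=17/400: DF=(2042653/2000000 − 17/400·(0.961300))/(1+17/400) = 1881/2000 ≈ 0.940500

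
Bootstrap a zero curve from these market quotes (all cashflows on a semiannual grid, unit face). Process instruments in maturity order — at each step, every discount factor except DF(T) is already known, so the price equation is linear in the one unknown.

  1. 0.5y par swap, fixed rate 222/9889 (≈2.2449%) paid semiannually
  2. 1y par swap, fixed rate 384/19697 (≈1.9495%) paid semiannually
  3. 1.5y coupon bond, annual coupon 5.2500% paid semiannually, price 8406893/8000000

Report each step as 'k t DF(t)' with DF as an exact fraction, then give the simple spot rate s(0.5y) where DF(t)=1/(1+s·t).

1 1/2 9889/10000
2 1 613/625
3 3/2 1217/1250
s(0.5y) = (1/(9889/10000) − 1)/(1/2) = 222/9889 ≈ 2.2449%

step 1 [0.5y] swap r/2=111/9889: DF=(1 − 111/9889·(0))/(1+111/9889) = 9889/10000 ≈ 0.988900
step 2 [1y] swap r/2=192/19697: DF=(1 − 192/19697·(0.988900))/(1+192/19697) = 613/625 ≈ 0.980800
step 3 [1.5y] bond c/2=21/800: DF=(8406893/8000000 − 21/800·(0.988900+0.980800))/(1+21/800) = 1217/1250 ≈ 0.973600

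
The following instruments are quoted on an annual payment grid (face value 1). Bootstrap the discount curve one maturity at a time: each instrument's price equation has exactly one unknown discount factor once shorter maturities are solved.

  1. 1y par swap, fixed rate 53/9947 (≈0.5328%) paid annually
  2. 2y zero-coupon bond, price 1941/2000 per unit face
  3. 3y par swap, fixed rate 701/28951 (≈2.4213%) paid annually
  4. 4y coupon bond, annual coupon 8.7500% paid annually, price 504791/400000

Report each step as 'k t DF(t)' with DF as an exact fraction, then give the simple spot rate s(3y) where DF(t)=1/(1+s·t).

1 1 9947/10000
2 2 1941/2000
3 3 9299/10000
4 4 371/400
s(3y) = (1/(9299/10000) − 1)/(3) = 701/27897 ≈ 2.5128%

step 1 [1y] swap r/1=53/9947: DF=(1 − 53/9947·(0))/(1+53/9947) = 9947/10000 ≈ 0.994700
step 2 [2y] zero: DF = P = 1941/2000 ≈ 0.970500
step 3 [3y] swap r/1=701/28951: DF=(1 − 701/28951·(0.994700+0.970500))/(1+701/28951) = 9299/10000 ≈ 0.929900
step 4 [4y] bond c/1=7/80: DF=(504791/400000 − 7/80·(0.994700+0.970500+0.929900))/(1+7/80) = 371/400 ≈ 0.927500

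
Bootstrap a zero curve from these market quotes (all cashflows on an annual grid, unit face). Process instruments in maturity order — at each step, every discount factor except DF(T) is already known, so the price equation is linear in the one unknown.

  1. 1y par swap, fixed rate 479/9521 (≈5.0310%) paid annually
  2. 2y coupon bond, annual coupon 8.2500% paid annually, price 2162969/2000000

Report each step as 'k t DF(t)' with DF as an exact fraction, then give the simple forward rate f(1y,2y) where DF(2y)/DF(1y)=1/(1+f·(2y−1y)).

step 1 [1y] swap r/1=479/9521: DF=(1 − 479/9521·(0))/(1+479/9521) = 9521/10000 ≈ 0.952100
step 2 [2y] bond c/1=33/400: DF=(2162969/2000000 − 33/400·(0.952100))/(1+33/400) = 1853/2000 ≈ 0.926500

1 1 9521/10000
2 2 1853/2000
f(1y,2y) = ((9521/10000)/(1853/2000) − 1)/(1) = 256/9265 ≈ 2.7631%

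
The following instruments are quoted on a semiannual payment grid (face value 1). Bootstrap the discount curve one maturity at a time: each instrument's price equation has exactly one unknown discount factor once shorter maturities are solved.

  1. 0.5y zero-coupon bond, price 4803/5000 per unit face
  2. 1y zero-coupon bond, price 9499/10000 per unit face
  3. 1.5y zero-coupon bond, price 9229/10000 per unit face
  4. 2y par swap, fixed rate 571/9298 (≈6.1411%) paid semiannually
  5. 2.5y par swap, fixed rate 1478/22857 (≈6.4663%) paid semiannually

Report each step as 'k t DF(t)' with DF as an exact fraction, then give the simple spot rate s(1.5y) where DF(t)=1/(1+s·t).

1 1/2 4803/5000
2 1 9499/10000
3 3/2 9229/10000
4 2 4429/5000
5 5/2 4261/5000
s(1.5y) = (1/(9229/10000) − 1)/(3/2) = 514/9229 ≈ 5.5694%

step 1 [0.5y] zero: DF = P = 4803/5000 ≈ 0.960600
step 2 [1y] zero: DF = P = 9499/10000 ≈ 0.949900
step 3 [1.5y] zero: DF = P = 9229/10000 ≈ 0.922900
step 4 [2y] swap r/2=571/18596: DF=(1 − 571/18596·(0.960600+0.949900+0.922900))/(1+571/18596) = 4429/5000 ≈ 0.885800
step 5 [2.5y] swap r/2=739/22857: DF=(1 − 739/22857·(0.960600+0.949900+0.922900+0.885800))/(1+739/22857) = 4261/5000 ≈ 0.852200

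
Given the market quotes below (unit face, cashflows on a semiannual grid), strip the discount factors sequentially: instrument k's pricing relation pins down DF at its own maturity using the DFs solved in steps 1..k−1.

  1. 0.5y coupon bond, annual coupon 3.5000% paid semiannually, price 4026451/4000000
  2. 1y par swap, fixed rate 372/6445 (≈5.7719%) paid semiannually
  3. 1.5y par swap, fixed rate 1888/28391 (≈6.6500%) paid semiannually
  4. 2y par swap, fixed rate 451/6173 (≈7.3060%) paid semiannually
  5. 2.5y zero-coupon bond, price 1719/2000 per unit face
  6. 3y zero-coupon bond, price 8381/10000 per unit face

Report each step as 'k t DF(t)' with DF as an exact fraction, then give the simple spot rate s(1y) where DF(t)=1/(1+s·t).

1 1/2 9893/10000
2 1 4721/5000
3 3/2 566/625
4 2 8647/10000
5 5/2 1719/2000
6 3 8381/10000
s(1y) = (1/(4721/5000) − 1)/(1) = 279/4721 ≈ 5.9098%

step 1 [0.5y] bond c/2=7/400: DF=(4026451/4000000 − 7/400·(0))/(1+7/400) = 9893/10000 ≈ 0.989300
step 2 [1y] swap r/2=186/6445: DF=(1 − 186/6445·(0.989300))/(1+186/6445) = 4721/5000 ≈ 0.944200
step 3 [1.5y] swap r/2=944/28391: DF=(1 − 944/28391·(0.989300+0.944200))/(1+944/28391) = 566/625 ≈ 0.905600
step 4 [2y] swap r/2=451/12346: DF=(1 − 451/12346·(0.989300+0.944200+0.905600))/(1+451/12346) = 8647/10000 ≈ 0.864700
step 5 [2.5y] zero: DF = P = 1719/2000 ≈ 0.859500
step 6 [3y] zero: DF = P = 8381/10000 ≈ 0.838100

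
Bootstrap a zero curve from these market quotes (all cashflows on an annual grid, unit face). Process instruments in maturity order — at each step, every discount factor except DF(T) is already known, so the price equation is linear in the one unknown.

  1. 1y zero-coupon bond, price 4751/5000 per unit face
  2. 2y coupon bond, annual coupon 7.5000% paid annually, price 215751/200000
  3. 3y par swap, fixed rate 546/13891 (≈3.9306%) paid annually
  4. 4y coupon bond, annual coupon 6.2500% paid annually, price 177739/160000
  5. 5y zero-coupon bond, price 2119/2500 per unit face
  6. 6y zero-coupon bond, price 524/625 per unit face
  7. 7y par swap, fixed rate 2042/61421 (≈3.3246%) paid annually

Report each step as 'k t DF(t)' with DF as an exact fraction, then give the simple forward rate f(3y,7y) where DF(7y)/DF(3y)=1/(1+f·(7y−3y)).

1 1 4751/5000
2 2 2343/2500
3 3 2227/2500
4 4 8821/10000
5 5 2119/2500
6 6 524/625
7 7 3979/5000
f(3y,7y) = ((2227/2500)/(3979/5000) − 1)/(4) = 475/15916 ≈ 2.9844%

step 1 [1y] zero: DF = P = 4751/5000 ≈ 0.950200
step 2 [2y] bond c/1=3/40: DF=(215751/200000 − 3/40·(0.950200))/(1+3/40) = 2343/2500 ≈ 0.937200
step 3 [3y] swap r/1=546/13891: DF=(1 − 546/13891·(0.950200+0.937200))/(1+546/13891) = 2227/2500 ≈ 0.890800
step 4 [4y] bond c/1=1/16: DF=(177739/160000 − 1/16·(0.950200+0.937200+0.890800))/(1+1/16) = 8821/10000 ≈ 0.882100
step 5 [5y] zero: DF = P = 2119/2500 ≈ 0.847600
step 6 [6y] zero: DF = P = 524/625 ≈ 0.838400
step 7 [7y] swap r/1=2042/61421: DF=(1 − 2042/61421·(0.950200+0.937200+0.890800+0.882100+0.847600+0.838400))/(1+2042/61421) = 3979/5000 ≈ 0.795800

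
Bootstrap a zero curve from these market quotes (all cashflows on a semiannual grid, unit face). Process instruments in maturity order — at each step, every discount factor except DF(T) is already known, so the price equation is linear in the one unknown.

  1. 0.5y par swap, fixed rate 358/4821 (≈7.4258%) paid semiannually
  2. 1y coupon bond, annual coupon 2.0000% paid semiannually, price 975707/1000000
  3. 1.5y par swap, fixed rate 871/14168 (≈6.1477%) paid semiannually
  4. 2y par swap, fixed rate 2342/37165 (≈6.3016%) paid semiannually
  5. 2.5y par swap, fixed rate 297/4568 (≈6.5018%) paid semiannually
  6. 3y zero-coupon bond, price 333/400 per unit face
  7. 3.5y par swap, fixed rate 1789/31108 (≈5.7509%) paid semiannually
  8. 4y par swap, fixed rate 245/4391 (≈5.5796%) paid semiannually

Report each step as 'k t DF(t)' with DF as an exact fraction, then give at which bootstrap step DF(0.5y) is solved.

step 1 [0.5y] swap r/2=179/4821: DF=(1 − 179/4821·(0))/(1+179/4821) = 4821/5000 ≈ 0.964200
step 2 [1y] bond c/2=1/100: DF=(975707/1000000 − 1/100·(0.964200))/(1+1/100) = 1913/2000 ≈ 0.956500
step 3 [1.5y] swap r/2=871/28336: DF=(1 − 871/28336·(0.964200+0.956500))/(1+871/28336) = 9129/10000 ≈ 0.912900
step 4 [2y] swap r/2=1171/37165: DF=(1 − 1171/37165·(0.964200+0.956500+0.912900))/(1+1171/37165) = 8829/10000 ≈ 0.882900
step 5 [2.5y] swap r/2=297/9136: DF=(1 − 297/9136·(0.964200+0.956500+0.912900+0.882900))/(1+297/9136) = 1703/2000 ≈ 0.851500
step 6 [3y] zero: DF = P = 333/400 ≈ 0.832500
step 7 [3.5y] swap r/2=1789/62216: DF=(1 − 1789/62216·(0.964200+0.956500+0.912900+0.882900+0.851500+0.832500))/(1+1789/62216) = 8211/10000 ≈ 0.821100
step 8 [4y] swap r/2=245/8782: DF=(1 − 245/8782·(0.964200+0.956500+0.912900+0.882900+0.851500+0.832500+0.821100))/(1+245/8782) = 201/250 ≈ 0.804000

1 1/2 4821/5000
2 1 1913/2000
3 3/2 9129/10000
4 2 8829/10000
5 5/2 1703/2000
6 3 333/400
7 7/2 8211/10000
8 4 201/250
DF(0.5y) is solved at step 1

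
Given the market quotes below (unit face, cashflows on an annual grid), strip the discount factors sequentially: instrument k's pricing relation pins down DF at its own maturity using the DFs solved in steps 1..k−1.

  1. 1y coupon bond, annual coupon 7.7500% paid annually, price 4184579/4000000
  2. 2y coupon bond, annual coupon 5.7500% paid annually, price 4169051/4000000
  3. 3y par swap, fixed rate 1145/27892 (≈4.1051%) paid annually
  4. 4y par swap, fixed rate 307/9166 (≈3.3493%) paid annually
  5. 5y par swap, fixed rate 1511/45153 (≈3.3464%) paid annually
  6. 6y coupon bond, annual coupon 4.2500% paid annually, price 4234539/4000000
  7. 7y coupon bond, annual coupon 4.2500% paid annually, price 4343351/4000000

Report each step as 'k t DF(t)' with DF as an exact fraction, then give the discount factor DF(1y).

step 1 [1y] bond c/1=31/400: DF=(4184579/4000000 − 31/400·(0))/(1+31/400) = 9709/10000 ≈ 0.970900
step 2 [2y] bond c/1=23/400: DF=(4169051/4000000 − 23/400·(0.970900))/(1+23/400) = 583/625 ≈ 0.932800
step 3 [3y] swap r/1=1145/27892: DF=(1 − 1145/27892·(0.970900+0.932800))/(1+1145/27892) = 1771/2000 ≈ 0.885500
step 4 [4y] swap r/1=307/9166: DF=(1 − 307/9166·(0.970900+0.932800+0.885500))/(1+307/9166) = 2193/2500 ≈ 0.877200
step 5 [5y] swap r/1=1511/45153: DF=(1 − 1511/45153·(0.970900+0.932800+0.885500+0.877200))/(1+1511/45153) = 8489/10000 ≈ 0.848900
step 6 [6y] bond c/1=17/400: DF=(4234539/4000000 − 17/400·(0.970900+0.932800+0.885500+0.877200+0.848900))/(1+17/400) = 4157/5000 ≈ 0.831400
step 7 [7y] bond c/1=17/400: DF=(4343351/4000000 − 17/400·(0.970900+0.932800+0.885500+0.877200+0.848900+0.831400))/(1+17/400) = 2059/2500 ≈ 0.823600

1 1 9709/10000
2 2 583/625
3 3 1771/2000
4 4 2193/2500
5 5 8489/10000
6 6 4157/5000
7 7 2059/2500
DF(1y) = 9709/10000 ≈ 0.970900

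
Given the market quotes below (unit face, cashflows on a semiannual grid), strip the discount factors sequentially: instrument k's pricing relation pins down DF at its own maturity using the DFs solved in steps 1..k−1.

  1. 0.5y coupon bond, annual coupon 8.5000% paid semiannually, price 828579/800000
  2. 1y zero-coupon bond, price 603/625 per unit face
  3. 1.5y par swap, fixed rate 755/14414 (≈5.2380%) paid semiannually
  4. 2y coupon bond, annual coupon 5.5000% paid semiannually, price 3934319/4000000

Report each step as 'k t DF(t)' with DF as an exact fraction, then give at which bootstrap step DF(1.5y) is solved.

step 1 [0.5y] bond c/2=17/400: DF=(828579/800000 − 17/400·(0))/(1+17/400) = 1987/2000 ≈ 0.993500
step 2 [1y] zero: DF = P = 603/625 ≈ 0.964800
step 3 [1.5y] swap r/2=755/28828: DF=(1 − 755/28828·(0.993500+0.964800))/(1+755/28828) = 1849/2000 ≈ 0.924500
step 4 [2y] bond c/2=11/400: DF=(3934319/4000000 − 11/400·(0.993500+0.964800+0.924500))/(1+11/400) = 8801/10000 ≈ 0.880100

1 1/2 1987/2000
2 1 603/625
3 3/2 1849/2000
4 2 8801/10000
DF(1.5y) is solved at step 3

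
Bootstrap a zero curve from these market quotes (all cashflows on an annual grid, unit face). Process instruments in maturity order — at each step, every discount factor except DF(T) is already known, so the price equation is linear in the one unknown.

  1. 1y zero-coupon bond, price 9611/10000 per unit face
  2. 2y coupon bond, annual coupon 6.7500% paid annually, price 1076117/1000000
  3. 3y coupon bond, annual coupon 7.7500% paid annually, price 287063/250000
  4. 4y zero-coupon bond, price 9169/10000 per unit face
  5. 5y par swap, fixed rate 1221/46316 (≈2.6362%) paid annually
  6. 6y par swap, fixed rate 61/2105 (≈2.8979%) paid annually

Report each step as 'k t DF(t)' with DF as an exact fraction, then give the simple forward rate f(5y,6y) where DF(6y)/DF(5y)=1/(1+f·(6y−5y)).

step 1 [1y] zero: DF = P = 9611/10000 ≈ 0.961100
step 2 [2y] bond c/1=27/400: DF=(1076117/1000000 − 27/400·(0.961100))/(1+27/400) = 9473/10000 ≈ 0.947300
step 3 [3y] bond c/1=31/400: DF=(287063/250000 − 31/400·(0.961100+0.947300))/(1+31/400) = 2321/2500 ≈ 0.928400
step 4 [4y] zero: DF = P = 9169/10000 ≈ 0.916900
step 5 [5y] swap r/1=1221/46316: DF=(1 − 1221/46316·(0.961100+0.947300+0.928400+0.916900))/(1+1221/46316) = 8779/10000 ≈ 0.877900
step 6 [6y] swap r/1=61/2105: DF=(1 − 61/2105·(0.961100+0.947300+0.928400+0.916900+0.877900))/(1+61/2105) = 4207/5000 ≈ 0.841400

1 1 9611/10000
2 2 9473/10000
3 3 2321/2500
4 4 9169/10000
5 5 8779/10000
6 6 4207/5000
f(5y,6y) = ((8779/10000)/(4207/5000) − 1)/(1) = 365/8414 ≈ 4.3380%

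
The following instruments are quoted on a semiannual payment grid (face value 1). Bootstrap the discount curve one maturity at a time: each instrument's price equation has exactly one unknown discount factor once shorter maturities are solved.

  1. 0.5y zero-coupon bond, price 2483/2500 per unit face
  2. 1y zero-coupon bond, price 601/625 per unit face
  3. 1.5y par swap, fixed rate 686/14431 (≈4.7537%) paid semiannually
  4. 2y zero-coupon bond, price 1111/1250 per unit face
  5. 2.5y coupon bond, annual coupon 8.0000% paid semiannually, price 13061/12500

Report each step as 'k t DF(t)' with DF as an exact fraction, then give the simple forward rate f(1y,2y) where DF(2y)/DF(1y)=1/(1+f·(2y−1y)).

step 1 [0.5y] zero: DF = P = 2483/2500 ≈ 0.993200
step 2 [1y] zero: DF = P = 601/625 ≈ 0.961600
step 3 [1.5y] swap r/2=343/14431: DF=(1 − 343/14431·(0.993200+0.961600))/(1+343/14431) = 4657/5000 ≈ 0.931400
step 4 [2y] zero: DF = P = 1111/1250 ≈ 0.888800
step 5 [2.5y] bond c/2=1/25: DF=(13061/12500 − 1/25·(0.993200+0.961600+0.931400+0.888800))/(1+1/25) = 1719/2000 ≈ 0.859500

1 1/2 2483/2500
2 1 601/625
3 3/2 4657/5000
4 2 1111/1250
5 5/2 1719/2000
f(1y,2y) = ((601/625)/(1111/1250) − 1)/(1) = 91/1111 ≈ 8.1908%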